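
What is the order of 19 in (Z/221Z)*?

24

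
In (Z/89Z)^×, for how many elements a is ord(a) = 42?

φ(89) = 89 − 1 = 88 = 2^3 · 11.
(Z/89Z)^× is cyclic (|G| = 88); a cyclic group of order m has exactly φ(d) elements of each order d | m, and none otherwise.
42 does not divide 88, so no element of (Z/89Z)^× has order 42.

0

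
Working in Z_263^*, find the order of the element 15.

The order of 15 must divide φ(263) = 263 − 1 = 262 = 2 · 131.
Divisors of 262: 1, 2, 131, 262.
Check 15^d mod 263 for each divisor in increasing order:
15^1 ≡ 15
15^2 ≡ 225
15^131 ≡ 262
15^262 ≡ 1
Hence ord(15) = 262.

262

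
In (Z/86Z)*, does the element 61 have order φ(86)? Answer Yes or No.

φ(86) = φ(2)·φ(43) = 1·42 = 42 = 2 · 3 · 7.
An element g generates (Z/86Z)^× iff g^(42/q) ≢ 1 (mod 86) for each prime q ∈ {2, 3, 7}.
61^21 ≡ 85 (mod 86)  [q = 2: ≢ 1 ✓]
61^14 ≡ 49 (mod 86)  [q = 3: ≢ 1 ✓]
61^6 ≡ 41 (mod 86)  [q = 7: ≢ 1 ✓]
None equal 1, so ord_86(61) = 42: 61 is a primitive root.

Yes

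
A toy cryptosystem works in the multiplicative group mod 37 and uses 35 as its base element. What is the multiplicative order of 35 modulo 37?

ord(35) | φ(37) = 37 − 1 = 36 = 2^2 · 3^2.
Divisors of 36: 1, 2, 3, 4, 6, 9, 12, 18, 36.
Test each divisor d:
35^1 ≡ 35 (mod 37)
35^2 ≡ 4 (mod 37)
35^3 ≡ 29 (mod 37)
35^4 ≡ 16 (mod 37)
35^6 ≡ 27 (mod 37)
35^9 ≡ 6 (mod 37)
35^12 ≡ 26 (mod 37)
35^18 ≡ 36 (mod 37)
35^36 ≡ 1 (mod 37) ✓
Hence ord(35) = 36.

36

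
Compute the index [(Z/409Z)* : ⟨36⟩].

ord(36) | φ(409) = 409 − 1 = 408 = 2^3 · 3 · 17.
Divisors of 408: 1, 2, 3, 4, 6, 8, 12, 17, 24, 34, 51, 68, 102, 136, 204, 408.
Test each divisor d:
36^1 ≡ 36 (mod 409)
36^2 ≡ 69 (mod 409)
36^3 ≡ 30 (mod 409)
36^4 ≡ 262 (mod 409)
36^6 ≡ 82 (mod 409)
36^8 ≡ 341 (mod 409)
36^12 ≡ 180 (mod 409)
36^17 ≡ 1 (mod 409) ✓
Thus |⟨36⟩| = ord(36) = 17.
Index = |(Z/409Z)^×| / |⟨36⟩| = 408 / 17 = 24.

24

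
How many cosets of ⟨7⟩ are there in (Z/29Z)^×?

By Lagrange's theorem, ord_29(7) divides φ(29) = 29 − 1 = 28 = 2^2 · 7.
Divisors of 28: 1, 2, 4, 7, 14, 28.
Check 7^d mod 29 for each divisor in increasing order:
7^1 ≡ 7
7^2 ≡ 20
7^4 ≡ 23
7^7 ≡ 1
Thus |⟨7⟩| = ord(7) = 7.
The index is φ(29) / ord(7) = 28 / 7 = 4.

4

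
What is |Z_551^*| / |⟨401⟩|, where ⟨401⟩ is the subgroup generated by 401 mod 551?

4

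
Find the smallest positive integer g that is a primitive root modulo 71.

φ(71) = 71 − 1 = 70 = 2 · 5 · 7.
g is a primitive root iff g^(70/q) ≢ 1 (mod 71) for each prime q ∈ {2, 5, 7}.
g = 2: 2^35 ≡ 1 — hits 1, so not a primitive root.
g = 3: 3^35 ≡ 1 — hits 1, so not a primitive root.
g = 4: 4^35 ≡ 1 — hits 1, so not a primitive root.
g = 5: 5^35 ≡ 1 — hits 1, so not a primitive root.
g = 6: 6^35 ≡ 1 — hits 1, so not a primitive root.
g = 7: 7^35 ≡ 70; 7^14 ≡ 54; 7^10 ≡ 45 — none is 1, so 7 is a primitive root.
Hence the least primitive root of 71 is 7.

7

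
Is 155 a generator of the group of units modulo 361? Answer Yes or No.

φ(361) = φ(19^2) = 19·(19−1) = 342 = 2 · 3^2 · 19.
An element g generates (Z/361Z)^× iff g^(342/q) ≢ 1 (mod 361) for each prime q ∈ {2, 3, 19}.
155^171 ≡ 360 (mod 361)  [q = 2: ≢ 1 ✓]
155^114 ≡ 292 (mod 361)  [q = 3: ≢ 1 ✓]
155^18 ≡ 172 (mod 361)  [q = 19: ≢ 1 ✓]
Every test exponent gives a nontrivial residue, hence 155 generates the full group.

Yes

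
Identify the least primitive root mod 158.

3

φ(158) = φ(2)·φ(79) = 1·78 = 78 = 2 · 3 · 13.
Test candidates g = 2, 3, … against the prime factors q ∈ {2, 3, 13} of φ(158): g is a generator iff g^(78/q) ≢ 1 for every such q.
g = 2: gcd(2, 158) = 2 > 1, not a unit — skip.
g = 3: 3^39 ≡ 157; 3^26 ≡ 23; 3^6 ≡ 97 — none is 1, so 3 is a primitive root.
So 3 is the smallest generator of (Z/158Z)^×.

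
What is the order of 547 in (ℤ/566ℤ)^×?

47

By Lagrange's theorem, ord_566(547) divides φ(566) = φ(2)·φ(283) = 1·282 = 282 = 2 · 3 · 47.
Divisors of 282: 1, 2, 3, 6, 47, 94, 141, 282.
Check 547^d mod 566 for each divisor in increasing order:
547^1 ≡ 547 (mod 566)
547^2 ≡ 361 (mod 566)
547^3 ≡ 499 (mod 566)
547^6 ≡ 527 (mod 566)
547^47 ≡ 1 (mod 566) ✓
So ord_566(547) = 47.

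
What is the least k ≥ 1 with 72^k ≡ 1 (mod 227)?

226

The order of 72 must divide φ(227) = 227 − 1 = 226 = 2 · 113.
Divisors of 226: 1, 2, 113, 226.
Compute 72^d (mod 227) for the divisors d until we hit 1:
72^1 ≡ 72 (mod 227)
72^2 ≡ 190 (mod 227)
72^113 ≡ 226 (mod 227)
72^226 ≡ 1 (mod 227) ✓
Hence ord(72) = 226.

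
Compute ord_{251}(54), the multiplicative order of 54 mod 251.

250

By Lagrange's theorem, ord_251(54) divides φ(251) = 251 − 1 = 250 = 2 · 5^3.
Divisors of 250: 1, 2, 5, 10, 25, 50, 125, 250.
Check 54^d mod 251 for each divisor in increasing order:
54^1 ≡ 54 (mod 251)
54^2 ≡ 155 (mod 251)
54^5 ≡ 182 (mod 251)
54^10 ≡ 243 (mod 251)
54^25 ≡ 102 (mod 251)
54^50 ≡ 113 (mod 251)
54^125 ≡ 250 (mod 251)
54^250 ≡ 1 (mod 251) ✓
Therefore the multiplicative order of 54 modulo 251 is 250.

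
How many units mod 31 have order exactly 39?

0

φ(31) = 31 − 1 = 30 = 2 · 3 · 5.
Since (Z/31Z)^× is cyclic of order 30, the number of elements of order d is φ(d) when d | 30 and 0 otherwise.
Since 39 ∤ 30, the count is 0.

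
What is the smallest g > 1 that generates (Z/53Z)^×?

2

φ(53) = 53 − 1 = 52 = 2^2 · 13.
Test candidates g = 2, 3, … against the prime factors q ∈ {2, 13} of φ(53): g is a generator iff g^(52/q) ≢ 1 for every such q.
g = 2: 2^26 ≡ 52; 2^4 ≡ 16 — none is 1, so 2 is a primitive root.
So 2 is the smallest generator of (Z/53Z)^×.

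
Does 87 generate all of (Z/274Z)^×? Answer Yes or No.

φ(274) = φ(2)·φ(137) = 1·136 = 136 = 2^3 · 17.
It suffices to check that the order of 87 is not a proper divisor of 136: compute 87^(136/q) for q ∈ {2, 17}.
87^68 ≡ 1 (mod 274)  [q = 2: ≡ 1 ✗]
87^8 ≡ 175 (mod 274)  [q = 17: ≢ 1 ✓]
The check at q = 2 fails, so 87 generates a proper subgroup.

No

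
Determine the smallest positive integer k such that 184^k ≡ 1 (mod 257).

By Lagrange's theorem, ord_257(184) divides φ(257) = 257 − 1 = 256 = 2^8.
Divisors of 256: 1, 2, 4, 8, 16, 32, 64, 128, 256.
Test each divisor d:
184^1 ≡ 184
184^2 ≡ 189
184^4 ≡ 255
184^8 ≡ 4
184^16 ≡ 16
184^32 ≡ 256
184^64 ≡ 1
So ord_257(184) = 64.

64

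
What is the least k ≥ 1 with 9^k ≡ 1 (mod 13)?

3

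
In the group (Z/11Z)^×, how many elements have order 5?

4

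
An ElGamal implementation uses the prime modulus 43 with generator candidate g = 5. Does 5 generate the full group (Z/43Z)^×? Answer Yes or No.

φ(43) = 43 − 1 = 42 = 2 · 3 · 7.
Test 5^(42/q) mod 43 for each prime factor q of 42:
5^21 ≡ 42 (mod 43)  [q = 2: ≢ 1 ✓]
5^14 ≡ 36 (mod 43)  [q = 3: ≢ 1 ✓]
5^6 ≡ 16 (mod 43)  [q = 7: ≢ 1 ✓]
None equal 1, so ord_43(5) = 42: 5 is a primitive root.

Yes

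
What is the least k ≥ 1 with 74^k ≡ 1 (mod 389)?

The order of 74 must divide φ(389) = 389 − 1 = 388 = 2^2 · 97.
Divisors of 388: 1, 2, 4, 97, 194, 388.
Check 74^d mod 389 for each divisor in increasing order:
74^1 ≡ 74
74^2 ≡ 30
74^4 ≡ 122
74^97 ≡ 1
So ord_389(74) = 97.

97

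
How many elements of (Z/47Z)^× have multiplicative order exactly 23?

22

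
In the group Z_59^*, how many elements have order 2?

1

φ(59) = 59 − 1 = 58 = 2 · 29.
In a cyclic group of order 58, there are φ(d) elements of order d for each divisor d of 58, and zero for non-divisors.
2 | 58, and φ(2) = 2 − 1 = 1.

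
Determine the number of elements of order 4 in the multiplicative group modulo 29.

φ(29) = 29 − 1 = 28 = 2^2 · 7.
In a cyclic group of order 28, there are φ(d) elements of order d for each divisor d of 28, and zero for non-divisors.
4 = 2^2 divides 28, and φ(4) = 2.

2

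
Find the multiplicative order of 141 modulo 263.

262

Since 141 ∈ (Z/263Z)^×, its order divides φ(263) = 263 − 1 = 262 = 2 · 131.
Divisors of 262: 1, 2, 131, 262.
Compute 141^d (mod 263) for the divisors d until we hit 1:
141^1 ≡ 141 (mod 263)
141^2 ≡ 156 (mod 263)
141^131 ≡ 262 (mod 263)
141^262 ≡ 1 (mod 263) ✓
The smallest such exponent is 262, so the order of 141 is 262.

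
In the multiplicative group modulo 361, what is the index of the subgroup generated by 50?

The order of 50 must divide φ(361) = φ(19^2) = 19·(19−1) = 342 = 2 · 3^2 · 19.
Divisors of 342: 1, 2, 3, 6, 9, 18, 19, 38, 57, 114, 171, 342.
Compute 50^d (mod 361) for the divisors d until we hit 1:
50^1 ≡ 50 (mod 361)
50^2 ≡ 334 (mod 361)
50^3 ≡ 94 (mod 361)
50^6 ≡ 172 (mod 361)
50^9 ≡ 284 (mod 361)
50^18 ≡ 153 (mod 361)
50^19 ≡ 69 (mod 361)
50^38 ≡ 68 (mod 361)
50^57 ≡ 360 (mod 361)
50^114 ≡ 1 (mod 361) ✓
So ord_361(50) = 114, hence |⟨50⟩| = 114.
Index = |(Z/361Z)^×| / |⟨50⟩| = 342 / 114 = 3.

3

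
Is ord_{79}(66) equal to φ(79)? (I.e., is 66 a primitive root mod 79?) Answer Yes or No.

φ(79) = 79 − 1 = 78 = 2 · 3 · 13.
66 is a primitive root mod 79 iff 66^(φ(79)/q) ≢ 1 for every prime q | φ(79), i.e. q ∈ {2, 3, 13}.
66^39 ≡ 78 (mod 79)  [q = 2: ≢ 1 ✓]
66^26 ≡ 23 (mod 79)  [q = 3: ≢ 1 ✓]
66^6 ≡ 67 (mod 79)  [q = 13: ≢ 1 ✓]
Every test exponent gives a nontrivial residue, hence 66 generates the full group.

Yes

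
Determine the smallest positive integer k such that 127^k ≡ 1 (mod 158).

By Lagrange's theorem, ord_158(127) divides φ(158) = φ(2)·φ(79) = 1·78 = 78 = 2 · 3 · 13.
Divisors of 78: 1, 2, 3, 6, 13, 26, 39, 78.
Check 127^d mod 158 for each divisor in increasing order:
127^1 ≡ 127 (mod 158)
127^2 ≡ 13 (mod 158)
127^3 ≡ 71 (mod 158)
127^6 ≡ 143 (mod 158)
127^13 ≡ 135 (mod 158)
127^26 ≡ 55 (mod 158)
127^39 ≡ 157 (mod 158)
127^78 ≡ 1 (mod 158) ✓
The smallest such exponent is 78, so the order of 127 is 78.

78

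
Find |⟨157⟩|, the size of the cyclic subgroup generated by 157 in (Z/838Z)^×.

209

ord(157) | φ(838) = φ(2)·φ(419) = 1·418 = 418 = 2 · 11 · 19.
Divisors of 418: 1, 2, 11, 19, 22, 38, 209, 418.
Test each divisor d:
157^1 ≡ 157 (mod 838)
157^2 ≡ 347 (mod 838)
157^11 ≡ 725 (mod 838)
157^19 ≡ 767 (mod 838)
157^22 ≡ 199 (mod 838)
157^38 ≡ 13 (mod 838)
157^209 ≡ 1 (mod 838) ✓
Hence ord(157) = 209.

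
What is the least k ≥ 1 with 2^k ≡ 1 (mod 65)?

12

Since 2 ∈ (Z/65Z)^×, its order divides φ(65) = φ(5·13) = (5−1)·(13−1) = 4·12 = 48 = 2^4 · 3.
Divisors of 48: 1, 2, 3, 4, 6, 8, 12, 16, 24, 48.
Check 2^d mod 65 for each divisor in increasing order:
2^1 ≡ 2 (mod 65)
2^2 ≡ 4 (mod 65)
2^3 ≡ 8 (mod 65)
2^4 ≡ 16 (mod 65)
2^6 ≡ 64 (mod 65)
2^8 ≡ 61 (mod 65)
2^12 ≡ 1 (mod 65) ✓
Therefore the multiplicative order of 2 modulo 65 is 12.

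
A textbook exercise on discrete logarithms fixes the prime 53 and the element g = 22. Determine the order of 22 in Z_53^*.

52

ord(22) | φ(53) = 53 − 1 = 52 = 2^2 · 13.
Divisors of 52: 1, 2, 4, 13, 26, 52.
Evaluate successive powers at the divisors of 52:
22^1 ≡ 22 (mod 53)
22^2 ≡ 7 (mod 53)
22^4 ≡ 49 (mod 53)
22^13 ≡ 23 (mod 53)
22^26 ≡ 52 (mod 53)
22^52 ≡ 1 (mod 53) ✓
So ord_53(22) = 52.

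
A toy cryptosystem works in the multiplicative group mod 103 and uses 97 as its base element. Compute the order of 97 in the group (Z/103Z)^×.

Since 97 ∈ (Z/103Z)^×, its order divides φ(103) = 103 − 1 = 102 = 2 · 3 · 17.
Divisors of 102: 1, 2, 3, 6, 17, 34, 51, 102.
Check 97^d mod 103 for each divisor in increasing order:
97^1 ≡ 97
97^2 ≡ 36
97^3 ≡ 93
97^6 ≡ 100
97^17 ≡ 56
97^34 ≡ 46
97^51 ≡ 1
The smallest such exponent is 51, so the order of 97 is 51.

51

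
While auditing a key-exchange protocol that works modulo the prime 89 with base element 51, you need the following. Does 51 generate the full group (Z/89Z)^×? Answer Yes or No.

Yes

φ(89) = 89 − 1 = 88 = 2^3 · 11.
It suffices to check that the order of 51 is not a proper divisor of 88: compute 51^(88/q) for q ∈ {2, 11}.
51^44 ≡ 88 (mod 89)  [q = 2: ≢ 1 ✓]
51^8 ≡ 67 (mod 89)  [q = 11: ≢ 1 ✓]
Every test exponent gives a nontrivial residue, hence 51 generates the full group.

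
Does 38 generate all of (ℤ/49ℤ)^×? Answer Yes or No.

Yes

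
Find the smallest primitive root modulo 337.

10

φ(337) = 337 − 1 = 336 = 2^4 · 3 · 7.
g is a primitive root iff g^(336/q) ≢ 1 (mod 337) for each prime q ∈ {2, 3, 7}.
g = 2: 2^168 ≡ 1 — hits 1, so not a primitive root.
g = 3: 3^168 ≡ 1 — hits 1, so not a primitive root.
g = 4: 4^168 ≡ 1 — hits 1, so not a primitive root.
g = 5: 5^168 ≡ 336; 5^112 ≡ 1 — hits 1, so not a primitive root.
g = 6: 6^168 ≡ 1 — hits 1, so not a primitive root.
g = 7: 7^168 ≡ 1 — hits 1, so not a primitive root.
g = 8: 8^168 ≡ 1 — hits 1, so not a primitive root.
g = 9: 9^168 ≡ 1 — hits 1, so not a primitive root.
g = 10: 10^168 ≡ 336; 10^112 ≡ 128; 10^48 ≡ 175 — none is 1, so 10 is a primitive root.
Hence the least primitive root of 337 is 10.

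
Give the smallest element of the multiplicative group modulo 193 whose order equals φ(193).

φ(193) = 193 − 1 = 192 = 2^6 · 3.
g is a primitive root iff g^(192/q) ≢ 1 (mod 193) for each prime q ∈ {2, 3}.
g = 2: 2^96 ≡ 1 — hits 1, so not a primitive root.
g = 3: 3^96 ≡ 1 — hits 1, so not a primitive root.
g = 4: 4^96 ≡ 1 — hits 1, so not a primitive root.
g = 5: 5^96 ≡ 192; 5^64 ≡ 84 — none is 1, so 5 is a primitive root.
The smallest primitive root modulo 193 is 5.

5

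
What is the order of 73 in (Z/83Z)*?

The order of 73 must divide φ(83) = 83 − 1 = 82 = 2 · 41.
Divisors of 82: 1, 2, 41, 82.
Evaluate successive powers at the divisors of 82:
73^1 ≡ 73 (mod 83)
73^2 ≡ 17 (mod 83)
73^41 ≡ 82 (mod 83)
73^82 ≡ 1 (mod 83) ✓
The smallest such exponent is 82, so the order of 73 is 82.

82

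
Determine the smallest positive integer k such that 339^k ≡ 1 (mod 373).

372

The order of 339 must divide φ(373) = 373 − 1 = 372 = 2^2 · 3 · 31.
Divisors of 372: 1, 2, 3, 4, 6, 12, 31, 62, 93, 124, 186, 372.
Test each divisor d:
339^1 ≡ 339 (mod 373)
339^2 ≡ 37 (mod 373)
339^3 ≡ 234 (mod 373)
339^4 ≡ 250 (mod 373)
339^6 ≡ 298 (mod 373)
339^12 ≡ 30 (mod 373)
339^31 ≡ 304 (mod 373)
339^62 ≡ 285 (mod 373)
339^93 ≡ 104 (mod 373)
339^124 ≡ 284 (mod 373)
339^186 ≡ 372 (mod 373)
339^372 ≡ 1 (mod 373) ✓
So ord_373(339) = 372.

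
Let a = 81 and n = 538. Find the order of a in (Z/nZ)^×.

67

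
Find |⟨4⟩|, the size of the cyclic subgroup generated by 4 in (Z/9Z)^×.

3

Since 4 ∈ (Z/9Z)^×, its order divides φ(9) = φ(3^2) = 3·(3−1) = 6 = 2 · 3.
Divisors of 6: 1, 2, 3, 6.
Check 4^d mod 9 for each divisor in increasing order:
4^1 ≡ 4 (mod 9)
4^2 ≡ 7 (mod 9)
4^3 ≡ 1 (mod 9) ✓
The smallest such exponent is 3, so the order of 4 is 3.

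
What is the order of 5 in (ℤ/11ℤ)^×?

5

Since 5 ∈ (Z/11Z)^×, its order divides φ(11) = 11 − 1 = 10 = 2 · 5.
Divisors of 10: 1, 2, 5, 10.
Test each divisor d:
5^1 ≡ 5
5^2 ≡ 3
5^5 ≡ 1
So ord_11(5) = 5.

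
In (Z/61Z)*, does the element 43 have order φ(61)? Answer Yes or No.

φ(61) = 61 − 1 = 60 = 2^2 · 3 · 5.
43 is a primitive root mod 61 iff 43^(φ(61)/q) ≢ 1 for every prime q | φ(61), i.e. q ∈ {2, 3, 5}.
43^30 ≡ 60 (mod 61)  [q = 2: ≢ 1 ✓]
43^20 ≡ 47 (mod 61)  [q = 3: ≢ 1 ✓]
43^12 ≡ 58 (mod 61)  [q = 5: ≢ 1 ✓]
Every test exponent gives a nontrivial residue, hence 43 generates the full group.

Yes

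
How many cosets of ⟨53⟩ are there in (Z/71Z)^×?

1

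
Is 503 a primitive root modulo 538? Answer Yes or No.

Yes

φ(538) = φ(2)·φ(269) = 1·268 = 268 = 2^2 · 67.
An element g generates (Z/538Z)^× iff g^(268/q) ≢ 1 (mod 538) for each prime q ∈ {2, 67}.
503^134 ≡ 537 (mod 538)  [q = 2: ≢ 1 ✓]
503^4 ≡ 143 (mod 538)  [q = 67: ≢ 1 ✓]
Every test exponent gives a nontrivial residue, hence 503 generates the full group.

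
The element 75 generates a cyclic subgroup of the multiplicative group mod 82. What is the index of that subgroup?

By Lagrange's theorem, ord_82(75) divides φ(82) = φ(2)·φ(41) = 1·40 = 40 = 2^3 · 5.
Divisors of 40: 1, 2, 4, 5, 8, 10, 20, 40.
Compute 75^d (mod 82) for the divisors d until we hit 1:
75^1 ≡ 75 (mod 82)
75^2 ≡ 49 (mod 82)
75^4 ≡ 23 (mod 82)
75^5 ≡ 3 (mod 82)
75^8 ≡ 37 (mod 82)
75^10 ≡ 9 (mod 82)
75^20 ≡ 81 (mod 82)
75^40 ≡ 1 (mod 82) ✓
Thus |⟨75⟩| = ord(75) = 40.
Index = |(Z/82Z)^×| / |⟨75⟩| = 40 / 40 = 1.

1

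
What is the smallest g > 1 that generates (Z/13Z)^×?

φ(13) = 13 − 1 = 12 = 2^2 · 3.
g is a primitive root iff g^(12/q) ≢ 1 (mod 13) for each prime q ∈ {2, 3}.
g = 2: 2^6 ≡ 12; 2^4 ≡ 3 — none is 1, so 2 is a primitive root.
Hence the least primitive root of 13 is 2.

2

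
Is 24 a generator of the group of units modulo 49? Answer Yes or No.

φ(49) = φ(7^2) = 7·(7−1) = 42 = 2 · 3 · 7.
Test 24^(42/q) mod 49 for each prime factor q of 42:
24^21 ≡ 48 (mod 49)  [q = 2: ≢ 1 ✓]
24^14 ≡ 30 (mod 49)  [q = 3: ≢ 1 ✓]
24^6 ≡ 36 (mod 49)  [q = 7: ≢ 1 ✓]
None equal 1, so ord_49(24) = 42: 24 is a primitive root.

Yes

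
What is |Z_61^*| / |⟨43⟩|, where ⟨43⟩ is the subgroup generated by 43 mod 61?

1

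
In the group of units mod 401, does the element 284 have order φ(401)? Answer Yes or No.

Yes

φ(401) = 401 − 1 = 400 = 2^4 · 5^2.
It suffices to check that the order of 284 is not a proper divisor of 400: compute 284^(400/q) for q ∈ {2, 5}.
284^200 ≡ 400 (mod 401)  [q = 2: ≢ 1 ✓]
284^80 ≡ 72 (mod 401)  [q = 5: ≢ 1 ✓]
Every test exponent gives a nontrivial residue, hence 284 generates the full group.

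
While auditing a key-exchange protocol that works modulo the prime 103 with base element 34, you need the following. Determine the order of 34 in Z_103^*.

Since 34 ∈ (Z/103Z)^×, its order divides φ(103) = 103 − 1 = 102 = 2 · 3 · 17.
Divisors of 102: 1, 2, 3, 6, 17, 34, 51, 102.
Test each divisor d:
34^1 ≡ 34 (mod 103)
34^2 ≡ 23 (mod 103)
34^3 ≡ 61 (mod 103)
34^6 ≡ 13 (mod 103)
34^17 ≡ 1 (mod 103) ✓
Hence ord(34) = 17.

17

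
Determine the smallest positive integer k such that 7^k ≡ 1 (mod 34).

By Lagrange's theorem, ord_34(7) divides φ(34) = φ(2)·φ(17) = 1·16 = 16 = 2^4.
Divisors of 16: 1, 2, 4, 8, 16.
Evaluate successive powers at the divisors of 16:
7^1 ≡ 7 (mod 34)
7^2 ≡ 15 (mod 34)
7^4 ≡ 21 (mod 34)
7^8 ≡ 33 (mod 34)
7^16 ≡ 1 (mod 34) ✓
The smallest such exponent is 16, so the order of 7 is 16.

16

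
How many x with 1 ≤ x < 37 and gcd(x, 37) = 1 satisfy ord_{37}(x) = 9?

6

φ(37) = 37 − 1 = 36 = 2^2 · 3^2.
Since (Z/37Z)^× is cyclic of order 36, the number of elements of order d is φ(d) when d | 36 and 0 otherwise.
9 = 3^2 divides 36, and φ(9) = 6.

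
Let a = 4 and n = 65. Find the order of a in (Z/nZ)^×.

6

The order of 4 must divide φ(65) = φ(5·13) = (5−1)·(13−1) = 4·12 = 48 = 2^4 · 3.
Divisors of 48: 1, 2, 3, 4, 6, 8, 12, 16, 24, 48.
Evaluate successive powers at the divisors of 48:
4^1 ≡ 4 (mod 65)
4^2 ≡ 16 (mod 65)
4^3 ≡ 64 (mod 65)
4^4 ≡ 61 (mod 65)
4^6 ≡ 1 (mod 65) ✓
Therefore the multiplicative order of 4 modulo 65 is 6.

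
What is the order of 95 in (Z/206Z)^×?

34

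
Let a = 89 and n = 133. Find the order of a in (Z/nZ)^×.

18

The order of 89 must divide φ(133) = φ(7·19) = (7−1)·(19−1) = 6·18 = 108 = 2^2 · 3^3.
Divisors of 108: 1, 2, 3, 4, 6, 9, 12, 18, 27, 36, 54, 108.
Check 89^d mod 133 for each divisor in increasing order:
89^1 ≡ 89 (mod 133)
89^2 ≡ 74 (mod 133)
89^3 ≡ 69 (mod 133)
89^4 ≡ 23 (mod 133)
89^6 ≡ 106 (mod 133)
89^9 ≡ 132 (mod 133)
89^12 ≡ 64 (mod 133)
89^18 ≡ 1 (mod 133) ✓
Hence ord(89) = 18.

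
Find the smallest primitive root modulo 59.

2

φ(59) = 59 − 1 = 58 = 2 · 29.
g is a primitive root iff g^(58/q) ≢ 1 (mod 59) for each prime q ∈ {2, 29}.
g = 2: 2^29 ≡ 58; 2^2 ≡ 4 — none is 1, so 2 is a primitive root.
The smallest primitive root modulo 59 is 2.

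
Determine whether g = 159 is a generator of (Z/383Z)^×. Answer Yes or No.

Yes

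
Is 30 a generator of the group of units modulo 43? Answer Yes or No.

Yes

φ(43) = 43 − 1 = 42 = 2 · 3 · 7.
It suffices to check that the order of 30 is not a proper divisor of 42: compute 30^(42/q) for q ∈ {2, 3, 7}.
30^21 ≡ 42 (mod 43)  [q = 2: ≢ 1 ✓]
30^14 ≡ 6 (mod 43)  [q = 3: ≢ 1 ✓]
30^6 ≡ 16 (mod 43)  [q = 7: ≢ 1 ✓]
None equal 1, so ord_43(30) = 42: 30 is a primitive root.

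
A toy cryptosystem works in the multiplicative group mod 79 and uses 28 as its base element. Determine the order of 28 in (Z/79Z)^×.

78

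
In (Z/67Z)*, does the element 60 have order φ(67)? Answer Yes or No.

No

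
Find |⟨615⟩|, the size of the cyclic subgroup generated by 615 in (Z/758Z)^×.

378

Since 615 ∈ (Z/758Z)^×, its order divides φ(758) = φ(2)·φ(379) = 1·378 = 378 = 2 · 3^3 · 7.
Divisors of 378: 1, 2, 3, 6, 7, 9, 14, 18, 21, 27, 42, 54, 63, 126, 189, 378.
Test each divisor d:
615^1 ≡ 615 (mod 758)
615^2 ≡ 741 (mod 758)
615^3 ≡ 157 (mod 758)
615^6 ≡ 393 (mod 758)
615^7 ≡ 651 (mod 758)
615^9 ≡ 303 (mod 758)
615^14 ≡ 79 (mod 758)
615^18 ≡ 91 (mod 758)
615^21 ≡ 643 (mod 758)
615^27 ≡ 285 (mod 758)
615^42 ≡ 339 (mod 758)
615^54 ≡ 119 (mod 758)
615^63 ≡ 431 (mod 758)
615^126 ≡ 51 (mod 758)
615^189 ≡ 757 (mod 758)
615^378 ≡ 1 (mod 758) ✓
Hence ord(615) = 378.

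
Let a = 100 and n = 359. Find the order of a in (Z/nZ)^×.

The order of 100 must divide φ(359) = 359 − 1 = 358 = 2 · 179.
Divisors of 358: 1, 2, 179, 358.
Evaluate successive powers at the divisors of 358:
100^1 ≡ 100 (mod 359)
100^2 ≡ 307 (mod 359)
100^179 ≡ 1 (mod 359) ✓
Therefore the multiplicative order of 100 modulo 359 is 179.

179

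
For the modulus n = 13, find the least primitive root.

φ(13) = 13 − 1 = 12 = 2^2 · 3.
Test candidates g = 2, 3, … against the prime factors q ∈ {2, 3} of φ(13): g is a generator iff g^(12/q) ≢ 1 for every such q.
g = 2: 2^6 ≡ 12; 2^4 ≡ 3 — none is 1, so 2 is a primitive root.
The smallest primitive root modulo 13 is 2.

2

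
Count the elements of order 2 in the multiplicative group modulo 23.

φ(23) = 23 − 1 = 22 = 2 · 11.
(Z/23Z)^× is cyclic (|G| = 22); a cyclic group of order m has exactly φ(d) elements of each order d | m, and none otherwise.
2 | 22, and φ(2) = 2 − 1 = 1.

1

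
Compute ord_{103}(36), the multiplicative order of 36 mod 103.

51

By Lagrange's theorem, ord_103(36) divides φ(103) = 103 − 1 = 102 = 2 · 3 · 17.
Divisors of 102: 1, 2, 3, 6, 17, 34, 51, 102.
Check 36^d mod 103 for each divisor in increasing order:
36^1 ≡ 36 (mod 103)
36^2 ≡ 60 (mod 103)
36^3 ≡ 100 (mod 103)
36^6 ≡ 9 (mod 103)
36^17 ≡ 46 (mod 103)
36^34 ≡ 56 (mod 103)
36^51 ≡ 1 (mod 103) ✓
The smallest such exponent is 51, so the order of 36 is 51.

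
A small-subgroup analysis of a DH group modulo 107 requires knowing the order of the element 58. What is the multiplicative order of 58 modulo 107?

106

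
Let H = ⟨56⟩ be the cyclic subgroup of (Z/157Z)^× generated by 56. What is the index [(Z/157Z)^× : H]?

The order of 56 must divide φ(157) = 157 − 1 = 156 = 2^2 · 3 · 13.
Divisors of 156: 1, 2, 3, 4, 6, 12, 13, 26, 39, 52, 78, 156.
Compute 56^d (mod 157) for the divisors d until we hit 1:
56^1 ≡ 56
56^2 ≡ 153
56^3 ≡ 90
56^4 ≡ 16
56^6 ≡ 93
56^12 ≡ 14
56^13 ≡ 156
56^26 ≡ 1
Thus |⟨56⟩| = ord(56) = 26.
[(Z/157Z)^× : ⟨56⟩] = 156/26 = 6.

6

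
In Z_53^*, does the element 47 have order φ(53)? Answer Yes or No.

No

φ(53) = 53 − 1 = 52 = 2^2 · 13.
47 is a primitive root mod 53 iff 47^(φ(53)/q) ≢ 1 for every prime q | φ(53), i.e. q ∈ {2, 13}.
47^26 ≡ 1 (mod 53)  [q = 2: ≡ 1 ✗]
47^4 ≡ 24 (mod 53)  [q = 13: ≢ 1 ✓]
47^26 ≡ 1 shows ord(47) | 26, strictly less than φ(53); not a primitive root.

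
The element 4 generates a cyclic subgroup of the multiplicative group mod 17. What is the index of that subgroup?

ord(4) | φ(17) = 17 − 1 = 16 = 2^4.
Divisors of 16: 1, 2, 4, 8, 16.
Check 4^d mod 17 for each divisor in increasing order:
4^1 ≡ 4
4^2 ≡ 16
4^4 ≡ 1
So ord_17(4) = 4, hence |⟨4⟩| = 4.
Index = |(Z/17Z)^×| / |⟨4⟩| = 16 / 4 = 4.

4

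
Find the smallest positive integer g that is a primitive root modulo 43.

3

φ(43) = 43 − 1 = 42 = 2 · 3 · 7.
Test candidates g = 2, 3, … against the prime factors q ∈ {2, 3, 7} of φ(43): g is a generator iff g^(42/q) ≢ 1 for every such q.
g = 2: 2^21 ≡ 42; 2^14 ≡ 1 — hits 1, so not a primitive root.
g = 3: 3^21 ≡ 42; 3^14 ≡ 36; 3^6 ≡ 41 — none is 1, so 3 is a primitive root.
Hence the least primitive root of 43 is 3.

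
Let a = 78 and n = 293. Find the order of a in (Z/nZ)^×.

292

ord(78) | φ(293) = 293 − 1 = 292 = 2^2 · 73.
Divisors of 292: 1, 2, 4, 73, 146, 292.
Compute 78^d (mod 293) for the divisors d until we hit 1:
78^1 ≡ 78 (mod 293)
78^2 ≡ 224 (mod 293)
78^4 ≡ 73 (mod 293)
78^73 ≡ 138 (mod 293)
78^146 ≡ 292 (mod 293)
78^292 ≡ 1 (mod 293) ✓
The smallest such exponent is 292, so the order of 78 is 292.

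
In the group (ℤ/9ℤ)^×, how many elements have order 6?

2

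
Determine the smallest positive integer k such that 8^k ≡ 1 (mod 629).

24

The order of 8 must divide φ(629) = φ(17·37) = (17−1)·(37−1) = 16·36 = 576 = 2^6 · 3^2.
Divisors of 576: 1, 2, 3, 4, 6, 8, 9, 12, 16, 18, 24, 32, 36, 48, 64, 72, 96, 144, 192, 288, 576.
Evaluate successive powers at the divisors of 576:
8^1 ≡ 8 (mod 629)
8^2 ≡ 64 (mod 629)
8^3 ≡ 512 (mod 629)
8^4 ≡ 322 (mod 629)
8^6 ≡ 480 (mod 629)
8^8 ≡ 528 (mod 629)
8^9 ≡ 450 (mod 629)
8^12 ≡ 186 (mod 629)
8^16 ≡ 137 (mod 629)
8^18 ≡ 591 (mod 629)
8^24 ≡ 1 (mod 629) ✓
Therefore the multiplicative order of 8 modulo 629 is 24.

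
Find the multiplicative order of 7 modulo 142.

70

By Lagrange's theorem, ord_142(7) divides φ(142) = φ(2)·φ(71) = 1·70 = 70 = 2 · 5 · 7.
Divisors of 70: 1, 2, 5, 7, 10, 14, 35, 70.
Test each divisor d:
7^1 ≡ 7 (mod 142)
7^2 ≡ 49 (mod 142)
7^5 ≡ 51 (mod 142)
7^7 ≡ 85 (mod 142)
7^10 ≡ 45 (mod 142)
7^14 ≡ 125 (mod 142)
7^35 ≡ 141 (mod 142)
7^70 ≡ 1 (mod 142) ✓
The smallest such exponent is 70, so the order of 7 is 70.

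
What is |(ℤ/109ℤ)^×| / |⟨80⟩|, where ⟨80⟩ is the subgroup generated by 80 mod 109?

4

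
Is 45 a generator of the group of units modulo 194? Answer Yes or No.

No

φ(194) = φ(2)·φ(97) = 1·96 = 96 = 2^5 · 3.
Test 45^(96/q) mod 194 for each prime factor q of 96:
45^48 ≡ 193 (mod 194)  [q = 2: ≢ 1 ✓]
45^32 ≡ 1 (mod 194)  [q = 3: ≡ 1 ✗]
45^32 ≡ 1 shows ord(45) | 32, strictly less than φ(194); not a primitive root.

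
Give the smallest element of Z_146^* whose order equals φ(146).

5

φ(146) = φ(2)·φ(73) = 1·72 = 72 = 2^3 · 3^2.
g is a primitive root iff g^(72/q) ≢ 1 (mod 146) for each prime q ∈ {2, 3}.
g = 2: gcd(2, 146) = 2 > 1, not a unit — skip.
g = 3: 3^36 ≡ 1 — hits 1, so not a primitive root.
g = 4: gcd(4, 146) = 2 > 1, not a unit — skip.
g = 5: 5^36 ≡ 145; 5^24 ≡ 81 — none is 1, so 5 is a primitive root.
Hence the least primitive root of 146 is 5.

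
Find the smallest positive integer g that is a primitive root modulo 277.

5

φ(277) = 277 − 1 = 276 = 2^2 · 3 · 23.
Test candidates g = 2, 3, … against the prime factors q ∈ {2, 3, 23} of φ(277): g is a generator iff g^(276/q) ≢ 1 for every such q.
g = 2: 2^138 ≡ 276; 2^92 ≡ 1 — hits 1, so not a primitive root.
g = 3: 3^138 ≡ 1 — hits 1, so not a primitive root.
g = 4: 4^138 ≡ 1 — hits 1, so not a primitive root.
g = 5: 5^138 ≡ 276; 5^92 ≡ 116; 5^12 ≡ 27 — none is 1, so 5 is a primitive root.
So 5 is the smallest generator of (Z/277Z)^×.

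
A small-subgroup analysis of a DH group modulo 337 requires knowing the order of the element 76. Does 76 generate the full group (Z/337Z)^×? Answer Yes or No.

No

φ(337) = 337 − 1 = 336 = 2^4 · 3 · 7.
It suffices to check that the order of 76 is not a proper divisor of 336: compute 76^(336/q) for q ∈ {2, 3, 7}.
76^168 ≡ 336 (mod 337)  [q = 2: ≢ 1 ✓]
76^112 ≡ 1 (mod 337)  [q = 3: ≡ 1 ✗]
76^48 ≡ 64 (mod 337)  [q = 7: ≢ 1 ✓]
The check at q = 3 fails, so 76 generates a proper subgroup.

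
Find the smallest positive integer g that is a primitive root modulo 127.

3

φ(127) = 127 − 1 = 126 = 2 · 3^2 · 7.
Test candidates g = 2, 3, … against the prime factors q ∈ {2, 3, 7} of φ(127): g is a generator iff g^(126/q) ≢ 1 for every such q.
g = 2: 2^63 ≡ 1 — hits 1, so not a primitive root.
g = 3: 3^63 ≡ 126; 3^42 ≡ 107; 3^18 ≡ 4 — none is 1, so 3 is a primitive root.
Hence the least primitive root of 127 is 3.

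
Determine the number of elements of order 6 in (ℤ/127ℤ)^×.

φ(127) = 127 − 1 = 126 = 2 · 3^2 · 7.
In a cyclic group of order 126, there are φ(d) elements of order d for each divisor d of 126, and zero for non-divisors.
6 = 2 · 3 divides 126, and φ(6) = 2.

2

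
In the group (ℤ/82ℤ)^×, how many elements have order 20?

8

φ(82) = φ(2)·φ(41) = 1·40 = 40 = 2^3 · 5.
(Z/82Z)^× is cyclic (|G| = 40); a cyclic group of order m has exactly φ(d) elements of each order d | m, and none otherwise.
20 = 2^2 · 5 divides 40, and φ(20) = 8.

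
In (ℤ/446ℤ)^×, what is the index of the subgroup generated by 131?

Since 131 ∈ (Z/446Z)^×, its order divides φ(446) = φ(2)·φ(223) = 1·222 = 222 = 2 · 3 · 37.
Divisors of 222: 1, 2, 3, 6, 37, 74, 111, 222.
Evaluate successive powers at the divisors of 222:
131^1 ≡ 131 (mod 446)
131^2 ≡ 213 (mod 446)
131^3 ≡ 251 (mod 446)
131^6 ≡ 115 (mod 446)
131^37 ≡ 39 (mod 446)
131^74 ≡ 183 (mod 446)
131^111 ≡ 1 (mod 446) ✓
The order of 131 is 111, so the subgroup it generates has 111 elements.
Index = |(Z/446Z)^×| / |⟨131⟩| = 222 / 111 = 2.

2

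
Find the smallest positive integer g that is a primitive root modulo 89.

3

φ(89) = 89 − 1 = 88 = 2^3 · 11.
g is a primitive root iff g^(88/q) ≢ 1 (mod 89) for each prime q ∈ {2, 11}.
g = 2: 2^44 ≡ 1 — hits 1, so not a primitive root.
g = 3: 3^44 ≡ 88; 3^8 ≡ 64 — none is 1, so 3 is a primitive root.
So 3 is the smallest generator of (Z/89Z)^×.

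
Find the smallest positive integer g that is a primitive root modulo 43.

φ(43) = 43 − 1 = 42 = 2 · 3 · 7.
Test candidates g = 2, 3, … against the prime factors q ∈ {2, 3, 7} of φ(43): g is a generator iff g^(42/q) ≢ 1 for every such q.
g = 2: 2^21 ≡ 42; 2^14 ≡ 1 — hits 1, so not a primitive root.
g = 3: 3^21 ≡ 42; 3^14 ≡ 36; 3^6 ≡ 41 — none is 1, so 3 is a primitive root.
The smallest primitive root modulo 43 is 3.

3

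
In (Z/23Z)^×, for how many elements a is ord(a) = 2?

φ(23) = 23 − 1 = 22 = 2 · 11.
Since (Z/23Z)^× is cyclic of order 22, the number of elements of order d is φ(d) when d | 22 and 0 otherwise.
2 | 22, and φ(2) = 2 − 1 = 1.

1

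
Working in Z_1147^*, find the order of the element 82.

Since 82 ∈ (Z/1147Z)^×, its order divides φ(1147) = φ(31·37) = (31−1)·(37−1) = 30·36 = 1080 = 2^3 · 3^3 · 5.
Divisors of 1080: 1, 2, 3, 4, 5, 6, 8, 9, 10, 12, 15, 18, 20, 24, 27, 30, 36, 40, 45, 54, 60, 72, 90, 108, 120, 135, 180, 216, 270, 360, 540, 1080.
Check 82^d mod 1147 for each divisor in increasing order:
82^1 ≡ 82 (mod 1147)
82^2 ≡ 989 (mod 1147)
82^3 ≡ 808 (mod 1147)
82^4 ≡ 877 (mod 1147)
82^5 ≡ 800 (mod 1147)
82^6 ≡ 221 (mod 1147)
82^8 ≡ 639 (mod 1147)
82^9 ≡ 783 (mod 1147)
82^10 ≡ 1121 (mod 1147)
82^12 ≡ 667 (mod 1147)
82^15 ≡ 993 (mod 1147)
82^18 ≡ 591 (mod 1147)
82^20 ≡ 676 (mod 1147)
82^24 ≡ 1000 (mod 1147)
82^27 ≡ 512 (mod 1147)
82^30 ≡ 776 (mod 1147)
82^36 ≡ 593 (mod 1147)
82^40 ≡ 470 (mod 1147)
82^45 ≡ 931 (mod 1147)
82^54 ≡ 628 (mod 1147)
82^60 ≡ 1 (mod 1147) ✓
Hence ord(82) = 60.

60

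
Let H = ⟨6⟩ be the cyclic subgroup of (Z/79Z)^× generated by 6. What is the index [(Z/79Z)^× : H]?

1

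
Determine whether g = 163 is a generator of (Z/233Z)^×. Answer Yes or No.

Yes

φ(233) = 233 − 1 = 232 = 2^3 · 29.
It suffices to check that the order of 163 is not a proper divisor of 232: compute 163^(232/q) for q ∈ {2, 29}.
163^116 ≡ 232 (mod 233)  [q = 2: ≢ 1 ✓]
163^8 ≡ 71 (mod 233)  [q = 29: ≢ 1 ✓]
Every test exponent gives a nontrivial residue, hence 163 generates the full group.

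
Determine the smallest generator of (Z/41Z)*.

6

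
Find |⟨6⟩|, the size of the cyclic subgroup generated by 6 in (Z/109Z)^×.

108

By Lagrange's theorem, ord_109(6) divides φ(109) = 109 − 1 = 108 = 2^2 · 3^3.
Divisors of 108: 1, 2, 3, 4, 6, 9, 12, 18, 27, 36, 54, 108.
Compute 6^d (mod 109) for the divisors d until we hit 1:
6^1 ≡ 6 (mod 109)
6^2 ≡ 36 (mod 109)
6^3 ≡ 107 (mod 109)
6^4 ≡ 97 (mod 109)
6^6 ≡ 4 (mod 109)
6^9 ≡ 101 (mod 109)
6^12 ≡ 16 (mod 109)
6^18 ≡ 64 (mod 109)
6^27 ≡ 33 (mod 109)
6^36 ≡ 63 (mod 109)
6^54 ≡ 108 (mod 109)
6^108 ≡ 1 (mod 109) ✓
The smallest such exponent is 108, so the order of 6 is 108.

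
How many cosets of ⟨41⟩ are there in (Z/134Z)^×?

1

The order of 41 must divide φ(134) = φ(2)·φ(67) = 1·66 = 66 = 2 · 3 · 11.
Divisors of 66: 1, 2, 3, 6, 11, 22, 33, 66.
Evaluate successive powers at the divisors of 66:
41^1 ≡ 41 (mod 134)
41^2 ≡ 73 (mod 134)
41^3 ≡ 45 (mod 134)
41^6 ≡ 15 (mod 134)
41^11 ≡ 97 (mod 134)
41^22 ≡ 29 (mod 134)
41^33 ≡ 133 (mod 134)
41^66 ≡ 1 (mod 134) ✓
Thus |⟨41⟩| = ord(41) = 66.
Index = |(Z/134Z)^×| / |⟨41⟩| = 66 / 66 = 1.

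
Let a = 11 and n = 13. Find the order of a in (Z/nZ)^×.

12

ord(11) | φ(13) = 13 − 1 = 12 = 2^2 · 3.
Divisors of 12: 1, 2, 3, 4, 6, 12.
Check 11^d mod 13 for each divisor in increasing order:
11^1 ≡ 11
11^2 ≡ 4
11^3 ≡ 5
11^4 ≡ 3
11^6 ≡ 12
11^12 ≡ 1
So ord_13(11) = 12.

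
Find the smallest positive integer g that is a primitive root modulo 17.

φ(17) = 17 − 1 = 16 = 2^4.
Test candidates g = 2, 3, … against the prime factors q ∈ {2} of φ(17): g is a generator iff g^(16/q) ≢ 1 for every such q.
g = 2: 2^8 ≡ 1 — hits 1, so not a primitive root.
g = 3: 3^8 ≡ 16 — none is 1, so 3 is a primitive root.
The smallest primitive root modulo 17 is 3.

3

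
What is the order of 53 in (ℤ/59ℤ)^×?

ord(53) | φ(59) = 59 − 1 = 58 = 2 · 29.
Divisors of 58: 1, 2, 29, 58.
Test each divisor d:
53^1 ≡ 53
53^2 ≡ 36
53^29 ≡ 1
So ord_59(53) = 29.

29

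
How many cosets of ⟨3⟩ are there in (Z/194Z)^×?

By Lagrange's theorem, ord_194(3) divides φ(194) = φ(2)·φ(97) = 1·96 = 96 = 2^5 · 3.
Divisors of 96: 1, 2, 3, 4, 6, 8, 12, 16, 24, 32, 48, 96.
Check 3^d mod 194 for each divisor in increasing order:
3^1 ≡ 3
3^2 ≡ 9
3^3 ≡ 27
3^4 ≡ 81
3^6 ≡ 147
3^8 ≡ 159
3^12 ≡ 75
3^16 ≡ 61
3^24 ≡ 193
3^32 ≡ 35
3^48 ≡ 1
So ord_194(3) = 48, hence |⟨3⟩| = 48.
[(Z/194Z)^× : ⟨3⟩] = 96/48 = 2.

2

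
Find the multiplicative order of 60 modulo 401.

The order of 60 must divide φ(401) = 401 − 1 = 400 = 2^4 · 5^2.
Divisors of 400: 1, 2, 4, 5, 8, 10, 16, 20, 25, 40, 50, 80, 100, 200, 400.
Compute 60^d (mod 401) for the divisors d until we hit 1:
60^1 ≡ 60 (mod 401)
60^2 ≡ 392 (mod 401)
60^4 ≡ 81 (mod 401)
60^5 ≡ 48 (mod 401)
60^8 ≡ 145 (mod 401)
60^10 ≡ 299 (mod 401)
60^16 ≡ 173 (mod 401)
60^20 ≡ 379 (mod 401)
60^25 ≡ 147 (mod 401)
60^40 ≡ 83 (mod 401)
60^50 ≡ 356 (mod 401)
60^80 ≡ 72 (mod 401)
60^100 ≡ 20 (mod 401)
60^200 ≡ 400 (mod 401)
60^400 ≡ 1 (mod 401) ✓
So ord_401(60) = 400.

400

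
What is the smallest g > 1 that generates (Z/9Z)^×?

2

φ(9) = φ(3^2) = 3·(3−1) = 6 = 2 · 3.
g is a primitive root iff g^(6/q) ≢ 1 (mod 9) for each prime q ∈ {2, 3}.
g = 2: 2^3 ≡ 8; 2^2 ≡ 4 — none is 1, so 2 is a primitive root.
So 2 is the smallest generator of (Z/9Z)^×.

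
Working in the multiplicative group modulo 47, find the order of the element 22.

46

The order of 22 must divide φ(47) = 47 − 1 = 46 = 2 · 23.
Divisors of 46: 1, 2, 23, 46.
Check 22^d mod 47 for each divisor in increasing order:
22^1 ≡ 22 (mod 47)
22^2 ≡ 14 (mod 47)
22^23 ≡ 46 (mod 47)
22^46 ≡ 1 (mod 47) ✓
Therefore the multiplicative order of 22 modulo 47 is 46.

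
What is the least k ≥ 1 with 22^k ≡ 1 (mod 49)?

Since 22 ∈ (Z/49Z)^×, its order divides φ(49) = φ(7^2) = 7·(7−1) = 42 = 2 · 3 · 7.
Divisors of 42: 1, 2, 3, 6, 7, 14, 21, 42.
Test each divisor d:
22^1 ≡ 22 (mod 49)
22^2 ≡ 43 (mod 49)
22^3 ≡ 15 (mod 49)
22^6 ≡ 29 (mod 49)
22^7 ≡ 1 (mod 49) ✓
Therefore the multiplicative order of 22 modulo 49 is 7.

7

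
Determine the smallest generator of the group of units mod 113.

φ(113) = 113 − 1 = 112 = 2^4 · 7.
Test candidates g = 2, 3, … against the prime factors q ∈ {2, 7} of φ(113): g is a generator iff g^(112/q) ≢ 1 for every such q.
g = 2: 2^56 ≡ 1 — hits 1, so not a primitive root.
g = 3: 3^56 ≡ 112; 3^16 ≡ 49 — none is 1, so 3 is a primitive root.
The smallest primitive root modulo 113 is 3.

3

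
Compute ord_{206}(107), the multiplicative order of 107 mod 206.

ord(107) | φ(206) = φ(2)·φ(103) = 1·102 = 102 = 2 · 3 · 17.
Divisors of 102: 1, 2, 3, 6, 17, 34, 51, 102.
Compute 107^d (mod 206) for the divisors d until we hit 1:
107^1 ≡ 107 (mod 206)
107^2 ≡ 119 (mod 206)
107^3 ≡ 167 (mod 206)
107^6 ≡ 79 (mod 206)
107^17 ≡ 149 (mod 206)
107^34 ≡ 159 (mod 206)
107^51 ≡ 1 (mod 206) ✓
Therefore the multiplicative order of 107 modulo 206 is 51.

51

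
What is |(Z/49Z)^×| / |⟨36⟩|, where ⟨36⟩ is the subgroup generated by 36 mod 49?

ord(36) | φ(49) = φ(7^2) = 7·(7−1) = 42 = 2 · 3 · 7.
Divisors of 42: 1, 2, 3, 6, 7, 14, 21, 42.
Compute 36^d (mod 49) for the divisors d until we hit 1:
36^1 ≡ 36 (mod 49)
36^2 ≡ 22 (mod 49)
36^3 ≡ 8 (mod 49)
36^6 ≡ 15 (mod 49)
36^7 ≡ 1 (mod 49) ✓
The order of 36 is 7, so the subgroup it generates has 7 elements.
Index = |(Z/49Z)^×| / |⟨36⟩| = 42 / 7 = 6.

6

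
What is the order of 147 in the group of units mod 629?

Since 147 ∈ (Z/629Z)^×, its order divides φ(629) = φ(17·37) = (17−1)·(37−1) = 16·36 = 576 = 2^6 · 3^2.
Divisors of 576: 1, 2, 3, 4, 6, 8, 9, 12, 16, 18, 24, 32, 36, 48, 64, 72, 96, 144, 192, 288, 576.
Evaluate successive powers at the divisors of 576:
147^1 ≡ 147
147^2 ≡ 223
147^3 ≡ 73
147^4 ≡ 38
147^6 ≡ 297
147^8 ≡ 186
147^9 ≡ 295
147^12 ≡ 149
147^16 ≡ 1
So ord_629(147) = 16.

16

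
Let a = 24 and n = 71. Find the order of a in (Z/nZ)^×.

35

By Lagrange's theorem, ord_71(24) divides φ(71) = 71 − 1 = 70 = 2 · 5 · 7.
Divisors of 70: 1, 2, 5, 7, 10, 14, 35, 70.
Compute 24^d (mod 71) for the divisors d until we hit 1:
24^1 ≡ 24
24^2 ≡ 8
24^5 ≡ 45
24^7 ≡ 5
24^10 ≡ 37
24^14 ≡ 25
24^35 ≡ 1
Therefore the multiplicative order of 24 modulo 71 is 35.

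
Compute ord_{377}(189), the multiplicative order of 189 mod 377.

84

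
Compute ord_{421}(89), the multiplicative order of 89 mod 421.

ord(89) | φ(421) = 421 − 1 = 420 = 2^2 · 3 · 5 · 7.
Divisors of 420: 1, 2, 3, 4, 5, 6, 7, 10, 12, 14, 15, 20, 21, 28, 30, 35, 42, 60, 70, 84, 105, 140, 210, 420.
Check 89^d mod 421 for each divisor in increasing order:
89^1 ≡ 89 (mod 421)
89^2 ≡ 343 (mod 421)
89^3 ≡ 215 (mod 421)
89^4 ≡ 190 (mod 421)
89^5 ≡ 70 (mod 421)
89^6 ≡ 336 (mod 421)
89^7 ≡ 13 (mod 421)
89^10 ≡ 269 (mod 421)
89^12 ≡ 68 (mod 421)
89^14 ≡ 169 (mod 421)
89^15 ≡ 306 (mod 421)
89^20 ≡ 370 (mod 421)
89^21 ≡ 92 (mod 421)
89^28 ≡ 354 (mod 421)
89^30 ≡ 174 (mod 421)
89^35 ≡ 392 (mod 421)
89^42 ≡ 44 (mod 421)
89^60 ≡ 385 (mod 421)
89^70 ≡ 420 (mod 421)
89^84 ≡ 252 (mod 421)
89^105 ≡ 29 (mod 421)
89^140 ≡ 1 (mod 421) ✓
So ord_421(89) = 140.

140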